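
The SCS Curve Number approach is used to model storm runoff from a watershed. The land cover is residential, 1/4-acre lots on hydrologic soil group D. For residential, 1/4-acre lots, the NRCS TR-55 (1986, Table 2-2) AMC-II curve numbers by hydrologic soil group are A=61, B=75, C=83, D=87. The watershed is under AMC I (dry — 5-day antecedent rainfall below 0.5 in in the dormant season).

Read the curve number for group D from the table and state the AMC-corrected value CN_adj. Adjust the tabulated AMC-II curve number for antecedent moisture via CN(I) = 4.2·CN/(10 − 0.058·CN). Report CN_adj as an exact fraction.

NRCS table: residential, 1/4-acre lots, soil group D → CN(II) = 87
Adjust CN=87 to AMC I: 4.2·87/(10 − 0.058·87) → (1827/5) ÷ (2477/500) = 182700/2477 ≈ 73.759

CN_adj = 182700/2477 ≈ 73.759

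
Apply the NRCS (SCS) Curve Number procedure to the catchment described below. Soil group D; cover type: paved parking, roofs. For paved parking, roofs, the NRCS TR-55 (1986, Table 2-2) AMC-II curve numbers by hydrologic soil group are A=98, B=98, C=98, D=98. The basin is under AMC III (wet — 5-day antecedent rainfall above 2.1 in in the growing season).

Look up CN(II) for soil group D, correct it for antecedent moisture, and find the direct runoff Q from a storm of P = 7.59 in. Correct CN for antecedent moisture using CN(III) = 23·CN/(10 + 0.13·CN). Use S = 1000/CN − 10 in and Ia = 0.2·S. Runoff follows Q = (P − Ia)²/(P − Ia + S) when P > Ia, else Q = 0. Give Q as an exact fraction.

NRCS table: paved parking, roofs, soil group D → CN(II) = 98
Adjust CN=98 to AMC III: 23·98/(10 + 0.13·98) → 2254 ÷ (1137/50) = 112700/1137 ≈ 99.120
Max retention: S = 1000/(112700/1137) − 10 = 100/1127 in (≈ 0.089 in)
Ia = 0.2·(100/1127) = 20/1127 in ≈ 0.018 in
Excess rainfall: 7.590 − 0.018 = 7.572 in; P > Ia so Q > 0
Q = (853393/112700)²/((853393/112700) + 100/1127) = (728279612449/12701290000)/(863393/112700) = 728279612449/97304391100 in ≈ 7.485 in

Q = 728279612449/97304391100 in ≈ 7.485 in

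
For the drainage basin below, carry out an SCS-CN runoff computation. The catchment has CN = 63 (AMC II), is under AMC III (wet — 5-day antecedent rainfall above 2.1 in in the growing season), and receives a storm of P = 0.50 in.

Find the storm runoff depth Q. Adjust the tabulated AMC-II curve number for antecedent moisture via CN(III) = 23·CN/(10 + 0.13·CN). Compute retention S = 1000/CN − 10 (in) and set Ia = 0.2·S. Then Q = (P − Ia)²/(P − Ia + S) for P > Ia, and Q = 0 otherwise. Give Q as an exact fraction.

Q = 0 in ≈ 0.000 in

Wet (AMC III): CN(III) = 23·63/(10 + 0.13·63) = 1449/(1819/100) = 144900/1819 ≈ 79.659
S = 1000/(144900/1819) − 10 = 3700/1449 in ≈ 2.553 in
Ia = 0.2·(3700/1449) = 740/1449 in ≈ 0.511 in
P = 0.500 ≤ Ia = 0.511 in: entire storm abstracted, Q = 0.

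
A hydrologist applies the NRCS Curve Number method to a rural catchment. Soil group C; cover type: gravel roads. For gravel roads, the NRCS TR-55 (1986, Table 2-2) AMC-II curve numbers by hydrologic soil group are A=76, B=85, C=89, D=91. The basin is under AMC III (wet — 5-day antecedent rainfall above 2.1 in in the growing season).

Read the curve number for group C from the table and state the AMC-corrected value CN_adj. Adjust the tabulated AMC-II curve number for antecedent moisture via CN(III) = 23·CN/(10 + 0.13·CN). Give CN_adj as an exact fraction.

NRCS table: gravel roads, soil group C → CN(II) = 89
CN(III) from CN(II)=89: (23·89)/(10 + 0.13·89) = 204700/2157 ≈ 94.900

CN_adj = 204700/2157 ≈ 94.900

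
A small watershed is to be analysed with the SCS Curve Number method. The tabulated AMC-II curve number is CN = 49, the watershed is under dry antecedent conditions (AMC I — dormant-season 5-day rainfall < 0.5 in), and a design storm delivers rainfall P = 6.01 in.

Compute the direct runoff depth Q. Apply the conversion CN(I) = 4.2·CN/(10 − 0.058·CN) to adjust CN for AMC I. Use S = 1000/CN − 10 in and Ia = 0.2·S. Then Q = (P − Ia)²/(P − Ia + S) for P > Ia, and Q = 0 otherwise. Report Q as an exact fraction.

Q = 1306316449/30394704900 in ≈ 0.043 in

Dry (AMC I): CN(I) = 4.2·49/(10 − 0.058·49) = (1029/5)/(3579/500) = 34300/1193 ≈ 28.751
Retention S: 1000/CN − 10 with CN=28.751 → S = 8500/343 ≈ 24.781 in
Ia = 0.2S: 0.2·24.781 = 4.956 in (exactly 1700/343)
Since P=6.010 > Ia=4.956: effective rainfall P−Ia = 36143/34300 in
Q = (36143/34300)²/((36143/34300) + 8500/343) = (1306316449/1176490000)/(886143/34300) = 1306316449/30394704900 in ≈ 0.043 in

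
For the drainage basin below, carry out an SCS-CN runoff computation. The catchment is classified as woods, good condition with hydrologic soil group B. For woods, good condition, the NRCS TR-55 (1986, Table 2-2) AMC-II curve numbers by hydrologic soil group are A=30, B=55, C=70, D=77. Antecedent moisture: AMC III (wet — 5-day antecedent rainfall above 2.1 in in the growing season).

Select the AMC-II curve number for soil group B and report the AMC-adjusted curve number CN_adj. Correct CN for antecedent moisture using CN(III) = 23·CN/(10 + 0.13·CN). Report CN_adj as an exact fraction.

CN_adj = 25300/343 ≈ 73.761

NRCS table: woods, good condition, soil group B → CN(II) = 55
Adjust CN=55 to AMC III: 23·55/(10 + 0.13·55) → 1265 ÷ (343/20) = 25300/343 ≈ 73.761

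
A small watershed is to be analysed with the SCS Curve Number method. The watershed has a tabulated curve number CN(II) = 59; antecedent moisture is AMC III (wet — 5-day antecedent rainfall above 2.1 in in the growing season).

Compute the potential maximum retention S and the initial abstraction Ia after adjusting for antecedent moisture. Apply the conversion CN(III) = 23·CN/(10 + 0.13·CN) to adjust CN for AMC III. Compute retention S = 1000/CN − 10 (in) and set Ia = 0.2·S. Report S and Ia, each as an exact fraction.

CN(III) from CN(II)=59: (23·59)/(10 + 0.13·59) = 135700/1767 ≈ 76.797
S = 1000/(135700/1767) − 10 = 4100/1357 in ≈ 3.021 in
Ia = 0.2·(4100/1357) = 820/1357 in ≈ 0.604 in

S = 4100/1357 in ≈ 3.021 in; Ia = 820/1357 in ≈ 0.604 in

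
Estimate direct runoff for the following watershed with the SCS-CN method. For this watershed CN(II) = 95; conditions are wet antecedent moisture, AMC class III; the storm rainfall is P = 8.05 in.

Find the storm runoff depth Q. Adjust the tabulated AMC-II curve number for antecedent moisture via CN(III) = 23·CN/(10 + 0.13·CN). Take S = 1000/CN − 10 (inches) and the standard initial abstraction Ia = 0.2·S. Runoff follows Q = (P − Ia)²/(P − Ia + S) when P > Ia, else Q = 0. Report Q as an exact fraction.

Wet (AMC III): CN(III) = 23·95/(10 + 0.13·95) = 2185/(447/20) = 43700/447 ≈ 97.763
Retention S: 1000/CN − 10 with CN=97.763 → S = 100/437 ≈ 0.229 in
Ia = 0.2·(100/437) = 20/437 in ≈ 0.046 in
P − Ia = 8.050 − 0.046 = 69957/8740 ≈ 8.004 in (> 0, runoff occurs)
Q = (69957/8740)²/((69957/8740) + 100/437) = (4893981849/76387600)/(71957/8740) = 4893981849/628904180 in ≈ 7.782 in

Q = 4893981849/628904180 in ≈ 7.782 in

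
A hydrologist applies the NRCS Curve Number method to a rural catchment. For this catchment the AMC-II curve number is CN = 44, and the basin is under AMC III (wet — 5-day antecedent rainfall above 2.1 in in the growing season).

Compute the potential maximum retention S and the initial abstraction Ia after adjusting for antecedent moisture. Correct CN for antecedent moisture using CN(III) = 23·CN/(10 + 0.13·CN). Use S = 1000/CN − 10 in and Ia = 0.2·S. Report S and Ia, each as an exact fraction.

S = 1400/253 in ≈ 5.534 in; Ia = 280/253 in ≈ 1.107 in

Adjust CN=44 to AMC III: 23·44/(10 + 0.13·44) → 1012 ÷ (393/25) = 25300/393 ≈ 64.377
S = 1000/(25300/393) − 10 = 1400/253 in ≈ 5.534 in
Ia = 0.2S: 0.2·5.534 = 1.107 in (exactly 280/253)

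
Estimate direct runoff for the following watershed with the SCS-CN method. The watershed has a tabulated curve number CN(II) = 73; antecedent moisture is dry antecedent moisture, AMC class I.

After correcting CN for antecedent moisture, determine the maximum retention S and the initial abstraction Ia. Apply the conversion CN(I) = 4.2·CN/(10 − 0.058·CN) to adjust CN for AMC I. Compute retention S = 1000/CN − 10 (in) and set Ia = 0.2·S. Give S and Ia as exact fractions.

Adjust CN=73 to AMC I: 4.2·73/(10 − 0.058·73) → (1533/5) ÷ (2883/500) = 51100/961 ≈ 53.174
Max retention: S = 1000/(51100/961) − 10 = 4500/511 in (≈ 8.806 in)
Initial abstraction Ia = S/5 = (4500/511)/5 = 900/511 ≈ 1.761 in

S = 4500/511 in ≈ 8.806 in; Ia = 900/511 in ≈ 1.761 in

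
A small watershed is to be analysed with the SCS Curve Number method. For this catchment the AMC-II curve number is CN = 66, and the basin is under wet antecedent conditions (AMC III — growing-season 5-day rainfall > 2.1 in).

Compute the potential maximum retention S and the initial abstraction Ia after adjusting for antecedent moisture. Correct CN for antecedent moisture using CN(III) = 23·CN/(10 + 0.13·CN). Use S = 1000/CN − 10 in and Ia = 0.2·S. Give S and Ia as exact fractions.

S = 1700/759 in ≈ 2.240 in; Ia = 340/759 in ≈ 0.448 in

Adjust CN=66 to AMC III: 23·66/(10 + 0.13·66) → 1518 ÷ (929/50) = 75900/929 ≈ 81.701
Retention S: 1000/CN − 10 with CN=81.701 → S = 1700/759 ≈ 2.240 in
Ia = 0.2S: 0.2·2.240 = 0.448 in (exactly 340/759)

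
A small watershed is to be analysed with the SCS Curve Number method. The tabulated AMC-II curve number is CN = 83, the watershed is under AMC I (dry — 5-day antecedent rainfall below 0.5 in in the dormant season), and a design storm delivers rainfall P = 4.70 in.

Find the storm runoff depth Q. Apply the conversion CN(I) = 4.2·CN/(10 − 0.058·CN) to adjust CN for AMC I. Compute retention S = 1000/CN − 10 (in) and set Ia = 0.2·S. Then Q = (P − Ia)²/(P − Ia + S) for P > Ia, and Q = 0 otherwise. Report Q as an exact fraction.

Q = 4214736241/2613123030 in ≈ 1.613 in

Dry (AMC I): CN(I) = 4.2·83/(10 − 0.058·83) = (1743/5)/(2593/500) = 174300/2593 ≈ 67.219
Retention S: 1000/CN − 10 with CN=67.219 → S = 8500/1743 ≈ 4.877 in
Ia = 0.2·(8500/1743) = 1700/1743 in ≈ 0.975 in
P − Ia = 4.700 − 0.975 = 64921/17430 ≈ 3.725 in (> 0, runoff occurs)
Runoff Q = (P−Ia)²/(P−Ia+S) = (3.725)²/(3.725+4.877) = 4214736241/2613123030 ≈ 1.613 in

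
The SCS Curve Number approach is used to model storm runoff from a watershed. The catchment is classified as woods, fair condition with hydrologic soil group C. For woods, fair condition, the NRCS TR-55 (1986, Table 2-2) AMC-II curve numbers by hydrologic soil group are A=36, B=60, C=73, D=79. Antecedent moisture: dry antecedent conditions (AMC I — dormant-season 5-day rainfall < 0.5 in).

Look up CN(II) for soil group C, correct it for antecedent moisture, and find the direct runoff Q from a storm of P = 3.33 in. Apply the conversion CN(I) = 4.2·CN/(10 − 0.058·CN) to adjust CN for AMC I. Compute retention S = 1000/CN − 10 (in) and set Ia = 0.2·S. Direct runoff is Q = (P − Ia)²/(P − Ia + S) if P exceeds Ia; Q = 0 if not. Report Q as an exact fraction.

Q = 714011841/3010147700 in ≈ 0.237 in

NRCS table: woods, fair condition, soil group C → CN(II) = 73
Adjust CN=73 to AMC I: 4.2·73/(10 − 0.058·73) → (1533/5) ÷ (2883/500) = 51100/961 ≈ 53.174
Max retention: S = 1000/(51100/961) − 10 = 4500/511 in (≈ 8.806 in)
Initial abstraction Ia = S/5 = (4500/511)/5 = 900/511 ≈ 1.761 in
P − Ia = 3.330 − 1.761 = 80163/51100 ≈ 1.569 in (> 0, runoff occurs)
Q = (80163/51100)²/((80163/51100) + 4500/511) = (6426106569/2611210000)/(530163/51100) = 714011841/3010147700 in ≈ 0.237 in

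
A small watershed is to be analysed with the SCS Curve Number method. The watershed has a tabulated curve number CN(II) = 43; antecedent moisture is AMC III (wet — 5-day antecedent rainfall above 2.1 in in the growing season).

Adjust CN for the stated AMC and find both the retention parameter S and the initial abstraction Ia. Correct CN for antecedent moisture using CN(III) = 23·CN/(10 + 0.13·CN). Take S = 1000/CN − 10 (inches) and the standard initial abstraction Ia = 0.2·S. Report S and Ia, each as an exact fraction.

Wet (AMC III): CN(III) = 23·43/(10 + 0.13·43) = 989/(1559/100) = 98900/1559 ≈ 63.438
Max retention: S = 1000/(98900/1559) − 10 = 5700/989 in (≈ 5.763 in)
Ia = 0.2S: 0.2·5.763 = 1.153 in (exactly 1140/989)

S = 5700/989 in ≈ 5.763 in; Ia = 1140/989 in ≈ 1.153 in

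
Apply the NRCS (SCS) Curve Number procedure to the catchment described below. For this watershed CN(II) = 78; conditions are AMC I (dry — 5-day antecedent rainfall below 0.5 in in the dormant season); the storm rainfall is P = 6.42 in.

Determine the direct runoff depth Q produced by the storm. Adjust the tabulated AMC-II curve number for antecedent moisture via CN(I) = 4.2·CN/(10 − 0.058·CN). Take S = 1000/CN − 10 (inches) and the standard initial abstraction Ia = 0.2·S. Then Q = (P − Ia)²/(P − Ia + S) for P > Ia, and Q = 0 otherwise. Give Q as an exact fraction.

Q = 43221994201/19774714050 in ≈ 2.186 in

Adjust CN=78 to AMC I: 4.2·78/(10 − 0.058·78) → (1638/5) ÷ (1369/250) = 81900/1369 ≈ 59.825
Retention S: 1000/CN − 10 with CN=59.825 → S = 5500/819 ≈ 6.716 in
Initial abstraction Ia = S/5 = (5500/819)/5 = 1100/819 ≈ 1.343 in
Excess rainfall: 6.420 − 1.343 = 5.077 in; P > Ia so Q > 0
Runoff Q = (P−Ia)²/(P−Ia+S) = (5.077)²/(5.077+6.716) = 43221994201/19774714050 ≈ 2.186 in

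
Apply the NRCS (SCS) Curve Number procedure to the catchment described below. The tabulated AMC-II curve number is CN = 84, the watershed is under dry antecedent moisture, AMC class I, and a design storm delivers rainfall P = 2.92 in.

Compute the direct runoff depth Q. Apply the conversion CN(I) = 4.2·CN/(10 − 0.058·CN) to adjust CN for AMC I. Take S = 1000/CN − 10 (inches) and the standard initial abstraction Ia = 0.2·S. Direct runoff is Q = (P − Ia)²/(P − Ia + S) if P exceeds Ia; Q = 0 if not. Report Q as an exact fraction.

Q = 492529249/795927825 in ≈ 0.619 in

Adjust CN=84 to AMC I: 4.2·84/(10 − 0.058·84) → (1764/5) ÷ (641/125) = 44100/641 ≈ 68.799
Retention S: 1000/CN − 10 with CN=68.799 → S = 2000/441 ≈ 4.535 in
Ia = 0.2·(2000/441) = 400/441 in ≈ 0.907 in
P − Ia = 2.920 − 0.907 = 22193/11025 ≈ 2.013 in (> 0, runoff occurs)
Q = (22193/11025)²/((22193/11025) + 2000/441) = (492529249/121550625)/(72193/11025) = 492529249/795927825 in ≈ 0.619 in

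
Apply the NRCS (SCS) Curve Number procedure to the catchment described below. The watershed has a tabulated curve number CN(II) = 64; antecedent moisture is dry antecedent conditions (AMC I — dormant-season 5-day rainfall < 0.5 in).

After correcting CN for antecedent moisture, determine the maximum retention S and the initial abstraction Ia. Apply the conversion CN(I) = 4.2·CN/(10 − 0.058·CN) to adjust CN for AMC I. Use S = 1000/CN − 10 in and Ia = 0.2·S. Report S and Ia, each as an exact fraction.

CN(I) from CN(II)=64: (4.2·64)/(10 − 0.058·64) = 5600/131 ≈ 42.748
S = 1000/(5600/131) − 10 = 375/28 in ≈ 13.393 in
Initial abstraction Ia = S/5 = (375/28)/5 = 75/28 ≈ 2.679 in

S = 375/28 in ≈ 13.393 in; Ia = 75/28 in ≈ 2.679 in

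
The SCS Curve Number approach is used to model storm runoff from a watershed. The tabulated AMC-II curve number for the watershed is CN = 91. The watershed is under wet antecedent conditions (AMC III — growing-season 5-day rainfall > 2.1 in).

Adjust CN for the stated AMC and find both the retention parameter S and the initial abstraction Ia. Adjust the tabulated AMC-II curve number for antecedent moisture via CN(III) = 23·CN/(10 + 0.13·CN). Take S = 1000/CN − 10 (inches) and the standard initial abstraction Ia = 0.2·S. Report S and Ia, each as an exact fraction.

Adjust CN=91 to AMC III: 23·91/(10 + 0.13·91) → 2093 ÷ (2183/100) = 209300/2183 ≈ 95.877
Retention S: 1000/CN − 10 with CN=95.877 → S = 900/2093 ≈ 0.430 in
Ia = 0.2·(900/2093) = 180/2093 in ≈ 0.086 in

S = 900/2093 in ≈ 0.430 in; Ia = 180/2093 in ≈ 0.086 in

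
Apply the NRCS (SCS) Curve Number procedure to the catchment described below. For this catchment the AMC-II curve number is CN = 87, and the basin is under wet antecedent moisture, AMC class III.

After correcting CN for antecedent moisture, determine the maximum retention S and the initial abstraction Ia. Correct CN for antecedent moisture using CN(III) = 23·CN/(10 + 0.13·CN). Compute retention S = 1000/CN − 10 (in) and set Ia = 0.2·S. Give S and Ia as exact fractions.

CN(III) from CN(II)=87: (23·87)/(10 + 0.13·87) = 200100/2131 ≈ 93.900
Retention S: 1000/CN − 10 with CN=93.900 → S = 1300/2001 ≈ 0.650 in
Ia = 0.2S: 0.2·0.650 = 0.130 in (exactly 260/2001)

S = 1300/2001 in ≈ 0.650 in; Ia = 260/2001 in ≈ 0.130 in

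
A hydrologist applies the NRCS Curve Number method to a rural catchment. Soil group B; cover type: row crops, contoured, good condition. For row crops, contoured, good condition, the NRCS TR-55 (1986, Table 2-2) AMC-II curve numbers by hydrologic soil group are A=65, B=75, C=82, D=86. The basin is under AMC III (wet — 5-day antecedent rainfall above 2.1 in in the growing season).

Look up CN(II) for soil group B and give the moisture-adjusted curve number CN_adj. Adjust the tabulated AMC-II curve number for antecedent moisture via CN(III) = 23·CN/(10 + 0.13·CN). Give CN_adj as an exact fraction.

CN_adj = 6900/79 ≈ 87.342

NRCS table: row crops, contoured, good condition, soil group B → CN(II) = 75
Adjust CN=75 to AMC III: 23·75/(10 + 0.13·75) → 1725 ÷ (79/4) = 6900/79 ≈ 87.342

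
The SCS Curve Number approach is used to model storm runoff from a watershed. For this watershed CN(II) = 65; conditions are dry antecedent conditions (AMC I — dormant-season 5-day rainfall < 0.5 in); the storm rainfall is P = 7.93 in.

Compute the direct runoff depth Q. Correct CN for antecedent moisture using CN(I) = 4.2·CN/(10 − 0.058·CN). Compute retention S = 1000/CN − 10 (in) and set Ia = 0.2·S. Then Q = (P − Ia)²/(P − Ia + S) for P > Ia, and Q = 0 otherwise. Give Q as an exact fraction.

CN(I) from CN(II)=65: (4.2·65)/(10 − 0.058·65) = 3900/89 ≈ 43.820
Max retention: S = 1000/(3900/89) − 10 = 500/39 in (≈ 12.821 in)
Ia = 0.2·(500/39) = 100/39 in ≈ 2.564 in
P − Ia = 7.930 − 2.564 = 20927/3900 ≈ 5.366 in (> 0, runoff occurs)
Q: (20927/3900)² ÷ (70927/3900) = 437939329/276615300 in (≈ 1.583 in)

Q = 437939329/276615300 in ≈ 1.583 in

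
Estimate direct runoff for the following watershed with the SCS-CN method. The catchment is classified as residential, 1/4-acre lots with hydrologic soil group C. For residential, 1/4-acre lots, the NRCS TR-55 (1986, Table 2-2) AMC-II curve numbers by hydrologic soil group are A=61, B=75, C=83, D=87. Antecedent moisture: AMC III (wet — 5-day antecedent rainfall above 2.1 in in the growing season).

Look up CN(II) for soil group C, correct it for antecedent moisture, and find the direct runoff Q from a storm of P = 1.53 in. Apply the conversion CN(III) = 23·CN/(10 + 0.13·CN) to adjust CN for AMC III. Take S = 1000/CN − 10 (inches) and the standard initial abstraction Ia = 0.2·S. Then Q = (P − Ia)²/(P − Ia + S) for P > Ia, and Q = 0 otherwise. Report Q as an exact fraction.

Q = 3917866937/4807052900 in ≈ 0.815 in

NRCS table: residential, 1/4-acre lots, soil group C → CN(II) = 83
Adjust CN=83 to AMC III: 23·83/(10 + 0.13·83) → 1909 ÷ (2079/100) = 190900/2079 ≈ 91.823
S = 1000/(190900/2079) − 10 = 1700/1909 in ≈ 0.891 in
Ia = 0.2S: 0.2·0.891 = 0.178 in (exactly 340/1909)
Since P=1.530 > Ia=0.178: effective rainfall P−Ia = 258077/190900 in
Runoff Q = (P−Ia)²/(P−Ia+S) = (1.352)²/(1.352+0.891) = 3917866937/4807052900 ≈ 0.815 in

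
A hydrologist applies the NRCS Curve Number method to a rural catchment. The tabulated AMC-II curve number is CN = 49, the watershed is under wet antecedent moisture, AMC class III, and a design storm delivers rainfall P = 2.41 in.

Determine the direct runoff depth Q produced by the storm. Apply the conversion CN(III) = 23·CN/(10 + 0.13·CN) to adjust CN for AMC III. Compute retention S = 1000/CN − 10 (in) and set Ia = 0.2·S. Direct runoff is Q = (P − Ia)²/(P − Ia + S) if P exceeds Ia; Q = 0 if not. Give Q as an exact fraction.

Adjust CN=49 to AMC III: 23·49/(10 + 0.13·49) → 1127 ÷ (1637/100) = 112700/1637 ≈ 68.845
S = 1000/(112700/1637) − 10 = 5100/1127 in ≈ 4.525 in
Initial abstraction Ia = S/5 = (5100/1127)/5 = 1020/1127 ≈ 0.905 in
Since P=2.410 > Ia=0.905: effective rainfall P−Ia = 169607/112700 in
Q = (169607/112700)²/((169607/112700) + 5100/1127) = (28766534449/12701290000)/(679607/112700) = 28766534449/76591708900 in ≈ 0.376 in

Q = 28766534449/76591708900 in ≈ 0.376 in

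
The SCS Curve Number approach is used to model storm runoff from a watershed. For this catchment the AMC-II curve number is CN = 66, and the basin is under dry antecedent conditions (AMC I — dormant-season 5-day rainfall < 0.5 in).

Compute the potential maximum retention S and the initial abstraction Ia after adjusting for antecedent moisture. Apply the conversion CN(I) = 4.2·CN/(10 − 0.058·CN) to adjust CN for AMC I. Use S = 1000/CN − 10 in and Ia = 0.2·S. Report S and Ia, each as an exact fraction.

Dry (AMC I): CN(I) = 4.2·66/(10 − 0.058·66) = (1386/5)/(1543/250) = 69300/1543 ≈ 44.913
S = 1000/(69300/1543) − 10 = 8500/693 in ≈ 12.266 in
Ia = 0.2·(8500/693) = 1700/693 in ≈ 2.453 in

S = 8500/693 in ≈ 12.266 in; Ia = 1700/693 in ≈ 2.453 in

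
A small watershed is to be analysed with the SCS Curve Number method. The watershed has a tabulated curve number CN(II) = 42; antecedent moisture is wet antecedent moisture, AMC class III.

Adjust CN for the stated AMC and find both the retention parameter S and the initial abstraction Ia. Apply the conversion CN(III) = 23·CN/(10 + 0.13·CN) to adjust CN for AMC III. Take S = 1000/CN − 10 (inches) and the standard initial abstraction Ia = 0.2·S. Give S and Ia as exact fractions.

S = 2900/483 in ≈ 6.004 in; Ia = 580/483 in ≈ 1.201 in

Adjust CN=42 to AMC III: 23·42/(10 + 0.13·42) → 966 ÷ (773/50) = 48300/773 ≈ 62.484
Retention S: 1000/CN − 10 with CN=62.484 → S = 2900/483 ≈ 6.004 in
Initial abstraction Ia = S/5 = (2900/483)/5 = 580/483 ≈ 1.201 in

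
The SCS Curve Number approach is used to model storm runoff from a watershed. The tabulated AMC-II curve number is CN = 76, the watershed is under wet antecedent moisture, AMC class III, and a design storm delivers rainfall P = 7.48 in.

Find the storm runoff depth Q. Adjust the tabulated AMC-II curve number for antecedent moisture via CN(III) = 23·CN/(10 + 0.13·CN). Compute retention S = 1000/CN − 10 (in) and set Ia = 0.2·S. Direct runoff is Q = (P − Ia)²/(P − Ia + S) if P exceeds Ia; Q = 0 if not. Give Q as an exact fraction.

CN(III) from CN(II)=76: (23·76)/(10 + 0.13·76) = 43700/497 ≈ 87.928
Retention S: 1000/CN − 10 with CN=87.928 → S = 600/437 ≈ 1.373 in
Ia = 0.2·(600/437) = 120/437 in ≈ 0.275 in
P − Ia = 7.480 − 0.275 = 78719/10925 ≈ 7.205 in (> 0, runoff occurs)
Runoff Q = (P−Ia)²/(P−Ia+S) = (7.205)²/(7.205+1.373) = 6196680961/1023880075 ≈ 6.052 in

Q = 6196680961/1023880075 in ≈ 6.052 in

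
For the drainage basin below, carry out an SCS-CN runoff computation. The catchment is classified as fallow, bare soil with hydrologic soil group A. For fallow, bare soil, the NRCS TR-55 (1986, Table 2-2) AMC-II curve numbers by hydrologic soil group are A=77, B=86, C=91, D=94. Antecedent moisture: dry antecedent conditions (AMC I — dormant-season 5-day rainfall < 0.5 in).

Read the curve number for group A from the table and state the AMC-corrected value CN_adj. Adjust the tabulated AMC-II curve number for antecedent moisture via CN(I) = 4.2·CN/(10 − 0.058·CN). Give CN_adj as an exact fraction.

NRCS table: fallow, bare soil, soil group A → CN(II) = 77
Adjust CN=77 to AMC I: 4.2·77/(10 − 0.058·77) → (1617/5) ÷ (2767/500) = 161700/2767 ≈ 58.439

CN_adj = 161700/2767 ≈ 58.439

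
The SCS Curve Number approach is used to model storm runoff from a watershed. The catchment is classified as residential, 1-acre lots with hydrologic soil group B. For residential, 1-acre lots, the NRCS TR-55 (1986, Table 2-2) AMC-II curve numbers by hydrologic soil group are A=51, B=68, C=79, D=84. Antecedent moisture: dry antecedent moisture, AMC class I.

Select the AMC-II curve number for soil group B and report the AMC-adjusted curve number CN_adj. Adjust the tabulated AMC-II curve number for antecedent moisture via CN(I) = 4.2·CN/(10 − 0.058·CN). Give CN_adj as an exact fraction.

NRCS table: residential, 1-acre lots, soil group B → CN(II) = 68
CN(I) from CN(II)=68: (4.2·68)/(10 − 0.058·68) = 35700/757 ≈ 47.160

CN_adj = 35700/757 ≈ 47.160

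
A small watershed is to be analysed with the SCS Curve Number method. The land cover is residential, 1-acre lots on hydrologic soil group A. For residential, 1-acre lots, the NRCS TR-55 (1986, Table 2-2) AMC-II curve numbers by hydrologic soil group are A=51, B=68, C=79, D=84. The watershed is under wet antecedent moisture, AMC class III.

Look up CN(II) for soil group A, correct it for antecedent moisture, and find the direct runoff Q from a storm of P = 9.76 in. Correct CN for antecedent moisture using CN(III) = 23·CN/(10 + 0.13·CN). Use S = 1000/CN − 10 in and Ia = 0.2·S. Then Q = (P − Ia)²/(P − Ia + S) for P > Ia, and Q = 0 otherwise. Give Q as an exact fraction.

Q = 17123292736/2816754225 in ≈ 6.079 in

NRCS table: residential, 1-acre lots, soil group A → CN(II) = 51
Wet (AMC III): CN(III) = 23·51/(10 + 0.13·51) = 1173/(1663/100) = 117300/1663 ≈ 70.535
Retention S: 1000/CN − 10 with CN=70.535 → S = 4900/1173 ≈ 4.177 in
Ia = 0.2S: 0.2·4.177 = 0.835 in (exactly 980/1173)
P − Ia = 9.760 − 0.835 = 261712/29325 ≈ 8.925 in (> 0, runoff occurs)
Q = (261712/29325)²/((261712/29325) + 4900/1173) = (68493170944/859955625)/(384212/29325) = 17123292736/2816754225 in ≈ 6.079 in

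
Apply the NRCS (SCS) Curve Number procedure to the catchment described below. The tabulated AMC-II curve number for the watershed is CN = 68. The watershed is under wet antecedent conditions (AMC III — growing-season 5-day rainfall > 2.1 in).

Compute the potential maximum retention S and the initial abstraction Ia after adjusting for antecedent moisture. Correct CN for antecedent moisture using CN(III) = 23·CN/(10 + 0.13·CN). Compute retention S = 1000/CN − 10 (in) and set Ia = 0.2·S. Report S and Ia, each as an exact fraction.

S = 800/391 in ≈ 2.046 in; Ia = 160/391 in ≈ 0.409 in

CN(III) from CN(II)=68: (23·68)/(10 + 0.13·68) = 39100/471 ≈ 83.015
Max retention: S = 1000/(39100/471) − 10 = 800/391 in (≈ 2.046 in)
Initial abstraction Ia = S/5 = (800/391)/5 = 160/391 ≈ 0.409 in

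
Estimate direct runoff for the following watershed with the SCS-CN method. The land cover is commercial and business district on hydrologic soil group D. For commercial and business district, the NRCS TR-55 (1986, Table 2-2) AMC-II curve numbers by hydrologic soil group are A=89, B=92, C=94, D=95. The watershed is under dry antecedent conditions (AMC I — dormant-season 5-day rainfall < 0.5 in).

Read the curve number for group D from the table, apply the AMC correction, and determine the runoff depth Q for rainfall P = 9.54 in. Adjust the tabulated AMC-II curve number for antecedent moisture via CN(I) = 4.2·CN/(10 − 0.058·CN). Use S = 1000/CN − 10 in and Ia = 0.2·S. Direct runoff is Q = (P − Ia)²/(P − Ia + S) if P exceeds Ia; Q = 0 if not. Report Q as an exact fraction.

NRCS table: commercial and business district, soil group D → CN(II) = 95
Adjust CN=95 to AMC I: 4.2·95/(10 − 0.058·95) → 399 ÷ (449/100) = 39900/449 ≈ 88.864
Max retention: S = 1000/(39900/449) − 10 = 500/399 in (≈ 1.253 in)
Initial abstraction Ia = S/5 = (500/399)/5 = 100/399 ≈ 0.251 in
P − Ia = 9.540 − 0.251 = 185323/19950 ≈ 9.289 in (> 0, runoff occurs)
Q = (185323/19950)²/((185323/19950) + 500/399) = (34344614329/398002500)/(210323/19950) = 34344614329/4195943850 in ≈ 8.185 in

Q = 34344614329/4195943850 in ≈ 8.185 in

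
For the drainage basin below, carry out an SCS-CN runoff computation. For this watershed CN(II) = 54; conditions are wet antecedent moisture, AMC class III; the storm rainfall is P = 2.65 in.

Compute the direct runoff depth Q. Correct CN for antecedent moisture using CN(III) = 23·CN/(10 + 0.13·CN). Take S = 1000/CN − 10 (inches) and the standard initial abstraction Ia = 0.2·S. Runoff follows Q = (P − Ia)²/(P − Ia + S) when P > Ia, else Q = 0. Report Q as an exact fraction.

Q = 1062961/1636740 in ≈ 0.649 in

CN(III) from CN(II)=54: (23·54)/(10 + 0.13·54) = 2700/37 ≈ 72.973
Retention S: 1000/CN − 10 with CN=72.973 → S = 100/27 ≈ 3.704 in
Initial abstraction Ia = S/5 = (100/27)/5 = 20/27 ≈ 0.741 in
Excess rainfall: 2.650 − 0.741 = 1.909 in; P > Ia so Q > 0
Q = (1031/540)²/((1031/540) + 100/27) = (1062961/291600)/(3031/540) = 1062961/1636740 in ≈ 0.649 in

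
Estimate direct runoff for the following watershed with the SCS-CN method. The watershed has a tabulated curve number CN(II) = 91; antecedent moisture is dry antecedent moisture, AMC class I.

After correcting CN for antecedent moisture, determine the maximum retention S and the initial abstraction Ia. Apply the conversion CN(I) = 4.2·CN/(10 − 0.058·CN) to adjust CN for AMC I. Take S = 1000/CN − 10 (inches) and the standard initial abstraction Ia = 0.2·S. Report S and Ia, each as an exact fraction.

CN(I) from CN(II)=91: (4.2·91)/(10 − 0.058·91) = 63700/787 ≈ 80.940
Retention S: 1000/CN − 10 with CN=80.940 → S = 1500/637 ≈ 2.355 in
Initial abstraction Ia = S/5 = (1500/637)/5 = 300/637 ≈ 0.471 in

S = 1500/637 in ≈ 2.355 in; Ia = 300/637 in ≈ 0.471 in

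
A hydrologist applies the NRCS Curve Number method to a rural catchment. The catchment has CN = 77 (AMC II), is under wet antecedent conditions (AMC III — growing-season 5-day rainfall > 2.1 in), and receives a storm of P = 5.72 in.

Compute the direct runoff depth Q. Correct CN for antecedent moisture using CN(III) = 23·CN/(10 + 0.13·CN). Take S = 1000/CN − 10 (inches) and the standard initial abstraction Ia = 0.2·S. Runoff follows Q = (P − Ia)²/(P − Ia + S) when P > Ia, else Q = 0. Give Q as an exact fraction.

Q = 110481121/25046175 in ≈ 4.411 in

Adjust CN=77 to AMC III: 23·77/(10 + 0.13·77) → 1771 ÷ (2001/100) = 7700/87 ≈ 88.506
Retention S: 1000/CN − 10 with CN=88.506 → S = 100/77 ≈ 1.299 in
Initial abstraction Ia = S/5 = (100/77)/5 = 20/77 ≈ 0.260 in
Excess rainfall: 5.720 − 0.260 = 5.460 in; P > Ia so Q > 0
Q = (10511/1925)²/((10511/1925) + 100/77) = (110481121/3705625)/(13011/1925) = 110481121/25046175 in ≈ 4.411 in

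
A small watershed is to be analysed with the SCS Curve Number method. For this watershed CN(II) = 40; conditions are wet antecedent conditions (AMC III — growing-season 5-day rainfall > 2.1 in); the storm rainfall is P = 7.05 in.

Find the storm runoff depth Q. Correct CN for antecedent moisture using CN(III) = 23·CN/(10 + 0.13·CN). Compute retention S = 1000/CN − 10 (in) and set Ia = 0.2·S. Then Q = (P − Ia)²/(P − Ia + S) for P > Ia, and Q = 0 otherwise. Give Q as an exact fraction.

Q = 776161/288420 in ≈ 2.691 in

Adjust CN=40 to AMC III: 23·40/(10 + 0.13·40) → 920 ÷ (76/5) = 1150/19 ≈ 60.526
S = 1000/(1150/19) − 10 = 150/23 in ≈ 6.522 in
Ia = 0.2·(150/23) = 30/23 in ≈ 1.304 in
Excess rainfall: 7.050 − 1.304 = 5.746 in; P > Ia so Q > 0
Q = (2643/460)²/((2643/460) + 150/23) = (6985449/211600)/(5643/460) = 776161/288420 in ≈ 2.691 in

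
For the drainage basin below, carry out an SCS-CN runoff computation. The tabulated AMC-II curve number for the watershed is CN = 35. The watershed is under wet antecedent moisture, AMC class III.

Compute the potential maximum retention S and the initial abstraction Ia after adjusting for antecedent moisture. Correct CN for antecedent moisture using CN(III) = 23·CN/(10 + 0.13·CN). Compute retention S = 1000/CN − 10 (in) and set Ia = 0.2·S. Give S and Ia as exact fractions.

S = 1300/161 in ≈ 8.075 in; Ia = 260/161 in ≈ 1.615 in

Adjust CN=35 to AMC III: 23·35/(10 + 0.13·35) → 805 ÷ (291/20) = 16100/291 ≈ 55.326
Retention S: 1000/CN − 10 with CN=55.326 → S = 1300/161 ≈ 8.075 in
Ia = 0.2S: 0.2·8.075 = 1.615 in (exactly 260/161)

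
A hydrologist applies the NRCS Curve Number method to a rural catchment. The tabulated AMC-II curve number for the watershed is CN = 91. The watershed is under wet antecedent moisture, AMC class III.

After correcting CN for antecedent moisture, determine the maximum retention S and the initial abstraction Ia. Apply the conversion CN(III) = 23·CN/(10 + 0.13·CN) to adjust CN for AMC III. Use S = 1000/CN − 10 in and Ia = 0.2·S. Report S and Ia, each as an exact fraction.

Wet (AMC III): CN(III) = 23·91/(10 + 0.13·91) = 2093/(2183/100) = 209300/2183 ≈ 95.877
S = 1000/(209300/2183) − 10 = 900/2093 in ≈ 0.430 in
Ia = 0.2S: 0.2·0.430 = 0.086 in (exactly 180/2093)

S = 900/2093 in ≈ 0.430 in; Ia = 180/2093 in ≈ 0.086 in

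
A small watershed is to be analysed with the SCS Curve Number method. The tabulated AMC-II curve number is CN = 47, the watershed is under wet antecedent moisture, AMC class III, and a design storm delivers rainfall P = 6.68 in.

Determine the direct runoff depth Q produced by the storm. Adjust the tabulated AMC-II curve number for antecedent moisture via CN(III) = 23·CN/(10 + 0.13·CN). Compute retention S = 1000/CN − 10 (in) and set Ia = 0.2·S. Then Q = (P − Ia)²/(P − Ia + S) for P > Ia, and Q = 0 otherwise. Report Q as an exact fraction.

Q = 23724316729/7743392175 in ≈ 3.064 in

CN(III) from CN(II)=47: (23·47)/(10 + 0.13·47) = 108100/1611 ≈ 67.101
Retention S: 1000/CN − 10 with CN=67.101 → S = 5300/1081 ≈ 4.903 in
Initial abstraction Ia = S/5 = (5300/1081)/5 = 1060/1081 ≈ 0.981 in
Excess rainfall: 6.680 − 0.981 = 5.699 in; P > Ia so Q > 0
Q = (154027/27025)²/((154027/27025) + 5300/1081) = (23724316729/730350625)/(286527/27025) = 23724316729/7743392175 in ≈ 3.064 in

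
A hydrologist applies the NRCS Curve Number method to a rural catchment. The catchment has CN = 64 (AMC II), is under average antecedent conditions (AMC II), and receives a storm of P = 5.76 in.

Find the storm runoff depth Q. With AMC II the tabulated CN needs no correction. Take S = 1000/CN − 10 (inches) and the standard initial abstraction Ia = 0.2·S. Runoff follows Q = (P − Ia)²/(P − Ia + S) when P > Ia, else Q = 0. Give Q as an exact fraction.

CN(II) = 64; AMC II needs no correction.
S = 1000/64 − 10 = 45/8 in ≈ 5.625 in
Ia = 0.2S: 0.2·5.625 = 1.125 in (exactly 9/8)
Excess rainfall: 5.760 − 1.125 = 4.635 in; P > Ia so Q > 0
Q = (927/200)²/((927/200) + 45/8) = (859329/40000)/(513/50) = 31827/15200 in ≈ 2.094 in

Q = 31827/15200 in ≈ 2.094 in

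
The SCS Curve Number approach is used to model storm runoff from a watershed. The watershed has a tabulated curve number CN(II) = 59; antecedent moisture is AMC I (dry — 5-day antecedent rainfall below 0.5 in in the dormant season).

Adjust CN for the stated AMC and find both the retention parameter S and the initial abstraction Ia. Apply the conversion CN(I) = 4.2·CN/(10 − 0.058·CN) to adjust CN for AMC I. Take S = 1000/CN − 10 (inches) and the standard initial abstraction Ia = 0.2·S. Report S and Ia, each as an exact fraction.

CN(I) from CN(II)=59: (4.2·59)/(10 − 0.058·59) = 123900/3289 ≈ 37.671
Max retention: S = 1000/(123900/3289) − 10 = 20500/1239 in (≈ 16.546 in)
Initial abstraction Ia = S/5 = (20500/1239)/5 = 4100/1239 ≈ 3.309 in

S = 20500/1239 in ≈ 16.546 in; Ia = 4100/1239 in ≈ 3.309 in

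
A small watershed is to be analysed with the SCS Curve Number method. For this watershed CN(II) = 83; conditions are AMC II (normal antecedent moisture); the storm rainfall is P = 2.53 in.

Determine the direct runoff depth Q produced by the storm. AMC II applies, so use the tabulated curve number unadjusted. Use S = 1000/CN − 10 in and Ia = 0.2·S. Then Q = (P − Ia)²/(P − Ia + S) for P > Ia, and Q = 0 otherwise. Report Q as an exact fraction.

Q = 309724801/287171700 in ≈ 1.079 in

CN(II) = 83; AMC II needs no correction.
S = 1000/83 − 10 = 170/83 in ≈ 2.048 in
Initial abstraction Ia = S/5 = (170/83)/5 = 34/83 ≈ 0.410 in
Excess rainfall: 2.530 − 0.410 = 2.120 in; P > Ia so Q > 0
Runoff Q = (P−Ia)²/(P−Ia+S) = (2.120)²/(2.120+2.048) = 309724801/287171700 ≈ 1.079 in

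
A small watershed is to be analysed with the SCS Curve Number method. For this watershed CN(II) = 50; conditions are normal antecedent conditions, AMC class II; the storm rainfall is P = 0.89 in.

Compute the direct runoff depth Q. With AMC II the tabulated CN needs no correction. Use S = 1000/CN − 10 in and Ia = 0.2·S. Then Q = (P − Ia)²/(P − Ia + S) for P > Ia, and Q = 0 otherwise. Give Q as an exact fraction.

Q = 0 in ≈ 0.000 in

Average conditions: CN = 50 (no AMC adjustment).
S = 1000/50 − 10 = 10 in ≈ 10.000 in
Initial abstraction Ia = S/5 = 10/5 = 2 ≈ 2.000 in
P = 0.890 ≤ Ia = 2.000 in: entire storm abstracted, Q = 0.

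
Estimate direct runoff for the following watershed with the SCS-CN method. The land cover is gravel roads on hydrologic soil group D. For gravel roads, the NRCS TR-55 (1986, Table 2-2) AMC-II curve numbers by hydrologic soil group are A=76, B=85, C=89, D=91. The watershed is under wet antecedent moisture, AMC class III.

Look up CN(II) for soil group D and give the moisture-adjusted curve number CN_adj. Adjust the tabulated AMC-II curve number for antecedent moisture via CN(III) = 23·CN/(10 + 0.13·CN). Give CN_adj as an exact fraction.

CN_adj = 209300/2183 ≈ 95.877

NRCS table: gravel roads, soil group D → CN(II) = 91
Wet (AMC III): CN(III) = 23·91/(10 + 0.13·91) = 2093/(2183/100) = 209300/2183 ≈ 95.877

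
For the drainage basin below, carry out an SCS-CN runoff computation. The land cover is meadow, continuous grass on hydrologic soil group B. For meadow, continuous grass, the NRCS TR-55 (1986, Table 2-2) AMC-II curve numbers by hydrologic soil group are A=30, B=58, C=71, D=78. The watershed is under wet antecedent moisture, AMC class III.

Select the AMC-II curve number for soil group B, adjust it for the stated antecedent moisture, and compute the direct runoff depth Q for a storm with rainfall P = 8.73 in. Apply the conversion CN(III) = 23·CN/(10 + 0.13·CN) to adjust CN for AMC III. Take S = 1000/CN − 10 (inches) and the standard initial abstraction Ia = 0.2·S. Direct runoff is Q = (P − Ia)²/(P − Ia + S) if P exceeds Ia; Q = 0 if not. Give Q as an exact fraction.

Q = 97304788227/16681469900 in ≈ 5.833 in

NRCS table: meadow, continuous grass, soil group B → CN(II) = 58
Wet (AMC III): CN(III) = 23·58/(10 + 0.13·58) = 1334/(877/50) = 66700/877 ≈ 76.055
Max retention: S = 1000/(66700/877) − 10 = 2100/667 in (≈ 3.148 in)
Initial abstraction Ia = S/5 = (2100/667)/5 = 420/667 ≈ 0.630 in
Excess rainfall: 8.730 − 0.630 = 8.100 in; P > Ia so Q > 0
Runoff Q = (P−Ia)²/(P−Ia+S) = (8.100)²/(8.100+3.148) = 97304788227/16681469900 ≈ 5.833 in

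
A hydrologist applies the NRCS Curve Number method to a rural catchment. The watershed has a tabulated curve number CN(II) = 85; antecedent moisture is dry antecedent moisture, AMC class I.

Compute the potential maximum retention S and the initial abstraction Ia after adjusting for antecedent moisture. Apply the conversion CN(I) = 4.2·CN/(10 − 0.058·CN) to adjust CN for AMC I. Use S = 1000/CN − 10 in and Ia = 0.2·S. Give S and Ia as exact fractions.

Dry (AMC I): CN(I) = 4.2·85/(10 − 0.058·85) = 357/(507/100) = 11900/169 ≈ 70.414
S = 1000/(11900/169) − 10 = 500/119 in ≈ 4.202 in
Ia = 0.2·(500/119) = 100/119 in ≈ 0.840 in

S = 500/119 in ≈ 4.202 in; Ia = 100/119 in ≈ 0.840 in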